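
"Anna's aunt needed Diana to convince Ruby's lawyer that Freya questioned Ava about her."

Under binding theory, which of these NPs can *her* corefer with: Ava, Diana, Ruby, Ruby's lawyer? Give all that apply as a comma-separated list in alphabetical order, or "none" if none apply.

Diana, Ruby, Ruby's lawyer

*her* is a pronoun; Principle B requires it to be free in its binding domain — the clause headed by 'questioned'.
— Ava: object of the clause headed by 'questioned'; c-commands the pronoun within its binding domain — blocked (Principle B).
— Diana: subject of the clause headed by 'convince'; c-commands the pronoun but lies outside its binding domain — allowed.
— Ruby: possessor inside the object DP of the clause headed by 'convince'; does not c-command the pronoun — Principle B does not apply; allowed.
— Ruby's lawyer: object of the clause headed by 'convince'; c-commands the pronoun but lies outside its binding domain — allowed.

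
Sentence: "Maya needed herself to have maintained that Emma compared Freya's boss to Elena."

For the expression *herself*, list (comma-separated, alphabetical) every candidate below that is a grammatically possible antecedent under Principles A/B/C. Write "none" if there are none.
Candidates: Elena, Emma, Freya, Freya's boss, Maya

*herself* is a reflexive; Principle A requires it to be bound within its binding domain — the matrix clause.
— Elena: second object of the clause headed by 'compared'; does not c-command the reflexive — cannot bind it (Principle A).
— Emma: subject of the clause headed by 'compared'; does not c-command the reflexive — cannot bind it (Principle A).
— Freya: possessor inside the object DP of the clause headed by 'compared'; does not c-command the reflexive — cannot bind it (Principle A).
— Freya's boss: object of the clause headed by 'compared'; does not c-command the reflexive — cannot bind it (Principle A).
— Maya: subject of the matrix clause; c-commands the reflexive within its binding domain — allowed (Principle A).

Maya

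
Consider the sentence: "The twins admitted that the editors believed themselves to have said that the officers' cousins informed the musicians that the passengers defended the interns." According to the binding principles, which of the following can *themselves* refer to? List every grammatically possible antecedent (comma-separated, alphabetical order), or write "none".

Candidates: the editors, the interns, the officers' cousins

the editors

*themselves* is a reflexive; Principle A requires it to be bound within its binding domain — the clause headed by 'believed'.
— the editors: subject of the clause headed by 'believed'; c-commands the reflexive within its binding domain — allowed (Principle A).
— the interns: object of the clause headed by 'defended'; does not c-command the reflexive — cannot bind it (Principle A).
— the officers' cousins: subject of the clause headed by 'informed'; does not c-command the reflexive — cannot bind it (Principle A).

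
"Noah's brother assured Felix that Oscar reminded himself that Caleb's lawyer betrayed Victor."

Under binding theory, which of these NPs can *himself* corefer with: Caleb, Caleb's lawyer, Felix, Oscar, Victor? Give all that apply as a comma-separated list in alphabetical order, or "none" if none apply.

Oscar

*himself* is a reflexive; Principle A requires it to be bound within its binding domain — the clause headed by 'reminded'.
— Caleb: possessor inside the subject DP of the clause headed by 'betrayed'; does not c-command the reflexive — cannot bind it (Principle A).
— Caleb's lawyer: subject of the clause headed by 'betrayed'; does not c-command the reflexive — cannot bind it (Principle A).
— Felix: object of the matrix clause; c-commands the reflexive but lies outside its binding domain — cannot bind it (Principle A).
— Oscar: subject of the clause headed by 'reminded'; c-commands the reflexive within its binding domain — allowed (Principle A).
— Victor: object of the clause headed by 'betrayed'; does not c-command the reflexive — cannot bind it (Principle A).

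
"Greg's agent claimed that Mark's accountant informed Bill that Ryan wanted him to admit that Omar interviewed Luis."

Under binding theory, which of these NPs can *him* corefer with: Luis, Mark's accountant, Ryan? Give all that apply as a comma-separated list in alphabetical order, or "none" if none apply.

Mark's accountant

*him* is a pronoun; Principle B requires it to be free in its binding domain — the clause headed by 'wanted'.
— Luis: object of the clause headed by 'interviewed'; is c-commanded by the pronoun; coreference would bind this R-expression — blocked (Principle C).
— Mark's accountant: subject of the clause headed by 'informed'; c-commands the pronoun but lies outside its binding domain — allowed.
— Ryan: subject of the clause headed by 'wanted'; c-commands the pronoun within its binding domain — blocked (Principle B).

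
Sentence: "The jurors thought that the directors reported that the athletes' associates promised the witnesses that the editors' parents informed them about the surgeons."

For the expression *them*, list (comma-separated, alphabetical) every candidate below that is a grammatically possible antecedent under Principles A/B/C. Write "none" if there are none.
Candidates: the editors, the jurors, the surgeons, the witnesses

the editors, the jurors, the witnesses

*them* is a pronoun; Principle B requires it to be free in its binding domain — the clause headed by 'informed'.
— the editors: possessor inside the subject DP of the clause headed by 'informed'; does not c-command the pronoun — Principle B does not apply; allowed.
— the jurors: subject of the matrix clause; c-commands the pronoun but lies outside its binding domain — allowed.
— the surgeons: second object of the clause headed by 'informed'; is c-commanded by the pronoun; coreference would bind this R-expression — blocked (Principle C).
— the witnesses: object of the clause headed by 'promised'; c-commands the pronoun but lies outside its binding domain — allowed.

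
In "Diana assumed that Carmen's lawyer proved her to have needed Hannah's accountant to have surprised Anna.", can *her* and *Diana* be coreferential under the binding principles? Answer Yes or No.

Yes

*Diana* is an R-expression; Principle C requires it to be free (not bound by any c-commanding expression).
— her: subject of the clause headed by 'needed'; the pronoun does not c-command the R-expression — coreference allowed.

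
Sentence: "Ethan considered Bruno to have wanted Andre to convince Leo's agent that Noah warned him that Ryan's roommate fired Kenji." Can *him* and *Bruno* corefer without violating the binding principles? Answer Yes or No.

*Bruno* is an R-expression; Principle C requires it to be free (not bound by any c-commanding expression).
— him: object of the clause headed by 'warned'; the pronoun does not c-command the R-expression — coreference allowed.

Yes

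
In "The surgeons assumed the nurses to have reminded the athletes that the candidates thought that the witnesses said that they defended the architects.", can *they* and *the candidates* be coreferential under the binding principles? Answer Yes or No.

*the candidates* is an R-expression; Principle C requires it to be free (not bound by any c-commanding expression).
— they: subject of the clause headed by 'defended'; the pronoun does not c-command the R-expression — coreference allowed.

Yes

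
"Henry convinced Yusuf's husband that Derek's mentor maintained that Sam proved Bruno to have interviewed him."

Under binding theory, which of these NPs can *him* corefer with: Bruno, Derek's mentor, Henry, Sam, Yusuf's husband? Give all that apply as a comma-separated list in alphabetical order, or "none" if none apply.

*him* is a pronoun; Principle B requires it to be free in its binding domain — the clause headed by 'interviewed'.
— Bruno: subject of the clause headed by 'interviewed'; c-commands the pronoun within its binding domain — blocked (Principle B).
— Derek's mentor: subject of the clause headed by 'maintained'; c-commands the pronoun but lies outside its binding domain — allowed.
— Henry: subject of the matrix clause; c-commands the pronoun but lies outside its binding domain — allowed.
— Sam: subject of the clause headed by 'proved'; c-commands the pronoun but lies outside its binding domain — allowed.
— Yusuf's husband: object of the matrix clause; c-commands the pronoun but lies outside its binding domain — allowed.

Derek's mentor, Henry, Sam, Yusuf's husband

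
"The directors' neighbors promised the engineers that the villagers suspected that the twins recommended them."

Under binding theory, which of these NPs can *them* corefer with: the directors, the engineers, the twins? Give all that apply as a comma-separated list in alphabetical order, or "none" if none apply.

*them* is a pronoun; Principle B requires it to be free in its binding domain — the clause headed by 'recommended'.
— the directors: possessor inside the subject DP of the matrix clause; does not c-command the pronoun — Principle B does not apply; allowed.
— the engineers: object of the matrix clause; c-commands the pronoun but lies outside its binding domain — allowed.
— the twins: subject of the clause headed by 'recommended'; c-commands the pronoun within its binding domain — blocked (Principle B).

the directors, the engineers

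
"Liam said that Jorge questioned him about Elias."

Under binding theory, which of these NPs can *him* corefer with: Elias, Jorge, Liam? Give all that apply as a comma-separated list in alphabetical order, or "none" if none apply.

*him* is a pronoun; Principle B requires it to be free in its binding domain — the clause headed by 'questioned'.
— Elias: second object of the clause headed by 'questioned'; is c-commanded by the pronoun; coreference would bind this R-expression — blocked (Principle C).
— Jorge: subject of the clause headed by 'questioned'; c-commands the pronoun within its binding domain — blocked (Principle B).
— Liam: subject of the matrix clause; c-commands the pronoun but lies outside its binding domain — allowed.

Liam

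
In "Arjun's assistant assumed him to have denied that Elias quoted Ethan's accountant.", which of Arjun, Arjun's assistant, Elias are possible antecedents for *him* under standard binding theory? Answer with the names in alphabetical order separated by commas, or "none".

Arjun

*him* is a pronoun; Principle B requires it to be free in its binding domain — the matrix clause.
— Arjun: possessor inside the subject DP of the matrix clause; does not c-command the pronoun — Principle B does not apply; allowed.
— Arjun's assistant: subject of the matrix clause; c-commands the pronoun within its binding domain — blocked (Principle B).
— Elias: subject of the clause headed by 'quoted'; is c-commanded by the pronoun; coreference would bind this R-expression — blocked (Principle C).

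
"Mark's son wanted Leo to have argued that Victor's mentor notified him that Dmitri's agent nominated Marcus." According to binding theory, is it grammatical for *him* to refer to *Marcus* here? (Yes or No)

*Marcus* is an R-expression; Principle C requires it to be free (not bound by any c-commanding expression).
— him: object of the clause headed by 'notified'; the pronoun c-commands the R-expression — coreference blocked (Principle C).

No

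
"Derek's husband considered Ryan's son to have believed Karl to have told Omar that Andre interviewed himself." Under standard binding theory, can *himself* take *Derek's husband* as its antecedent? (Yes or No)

*himself* is a reflexive; Principle A requires it to be bound within its binding domain — the clause headed by 'interviewed'.
— Derek's husband: subject of the matrix clause; c-commands the reflexive but lies outside its binding domain — cannot bind it (Principle A).

No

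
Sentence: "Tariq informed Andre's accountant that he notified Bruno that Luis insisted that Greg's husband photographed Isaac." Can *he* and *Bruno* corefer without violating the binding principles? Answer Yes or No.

No

*Bruno* is an R-expression; Principle C requires it to be free (not bound by any c-commanding expression).
— he: subject of the clause headed by 'notified'; the pronoun c-commands the R-expression — coreference blocked (Principle C).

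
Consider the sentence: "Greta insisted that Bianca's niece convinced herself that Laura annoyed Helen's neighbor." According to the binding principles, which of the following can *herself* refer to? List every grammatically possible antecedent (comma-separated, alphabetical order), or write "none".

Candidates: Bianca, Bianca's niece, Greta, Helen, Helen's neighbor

*herself* is a reflexive; Principle A requires it to be bound within its binding domain — the clause headed by 'convinced'.
— Bianca: possessor inside the subject DP of the clause headed by 'convinced'; does not c-command the reflexive — cannot bind it (Principle A).
— Bianca's niece: subject of the clause headed by 'convinced'; c-commands the reflexive within its binding domain — allowed (Principle A).
— Greta: subject of the matrix clause; c-commands the reflexive but lies outside its binding domain — cannot bind it (Principle A).
— Helen: possessor inside the object DP of the clause headed by 'annoyed'; does not c-command the reflexive — cannot bind it (Principle A).
— Helen's neighbor: object of the clause headed by 'annoyed'; does not c-command the reflexive — cannot bind it (Principle A).

Bianca's niece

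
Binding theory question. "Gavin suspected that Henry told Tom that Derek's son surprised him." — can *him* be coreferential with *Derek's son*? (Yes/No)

*him* is a pronoun; Principle B requires it to be free in its binding domain — the clause headed by 'surprised'.
— Derek's son: subject of the clause headed by 'surprised'; c-commands the pronoun within its binding domain — blocked (Principle B).

No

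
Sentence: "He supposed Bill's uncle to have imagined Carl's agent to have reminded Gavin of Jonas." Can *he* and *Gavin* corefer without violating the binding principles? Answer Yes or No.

No

*Gavin* is an R-expression; Principle C requires it to be free (not bound by any c-commanding expression).
— he: subject of the matrix clause; the pronoun c-commands the R-expression — coreference blocked (Principle C).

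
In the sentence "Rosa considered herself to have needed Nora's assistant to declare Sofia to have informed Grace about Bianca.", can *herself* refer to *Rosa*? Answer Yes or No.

Yes

*herself* is a reflexive; Principle A requires it to be bound within its binding domain — the matrix clause.
— Rosa: subject of the matrix clause; c-commands the reflexive within its binding domain — allowed (Principle A).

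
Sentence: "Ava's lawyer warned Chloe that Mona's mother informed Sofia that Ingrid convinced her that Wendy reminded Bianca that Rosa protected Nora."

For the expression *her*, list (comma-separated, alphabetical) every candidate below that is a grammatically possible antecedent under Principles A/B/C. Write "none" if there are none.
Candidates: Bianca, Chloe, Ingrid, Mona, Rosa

*her* is a pronoun; Principle B requires it to be free in its binding domain — the clause headed by 'convinced'.
— Bianca: object of the clause headed by 'reminded'; is c-commanded by the pronoun; coreference would bind this R-expression — blocked (Principle C).
— Chloe: object of the matrix clause; c-commands the pronoun but lies outside its binding domain — allowed.
— Ingrid: subject of the clause headed by 'convinced'; c-commands the pronoun within its binding domain — blocked (Principle B).
— Mona: possessor inside the subject DP of the clause headed by 'informed'; does not c-command the pronoun — Principle B does not apply; allowed.
— Rosa: subject of the clause headed by 'protected'; is c-commanded by the pronoun; coreference would bind this R-expression — blocked (Principle C).

Chloe, Mona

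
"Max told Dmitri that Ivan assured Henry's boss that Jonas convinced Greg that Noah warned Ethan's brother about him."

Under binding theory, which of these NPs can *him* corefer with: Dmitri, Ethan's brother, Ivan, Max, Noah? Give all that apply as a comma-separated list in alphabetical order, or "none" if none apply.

Dmitri, Ivan, Max

*him* is a pronoun; Principle B requires it to be free in its binding domain — the clause headed by 'warned'.
— Dmitri: object of the matrix clause; c-commands the pronoun but lies outside its binding domain — allowed.
— Ethan's brother: object of the clause headed by 'warned'; c-commands the pronoun within its binding domain — blocked (Principle B).
— Ivan: subject of the clause headed by 'assured'; c-commands the pronoun but lies outside its binding domain — allowed.
— Max: subject of the matrix clause; c-commands the pronoun but lies outside its binding domain — allowed.
— Noah: subject of the clause headed by 'warned'; c-commands the pronoun within its binding domain — blocked (Principle B).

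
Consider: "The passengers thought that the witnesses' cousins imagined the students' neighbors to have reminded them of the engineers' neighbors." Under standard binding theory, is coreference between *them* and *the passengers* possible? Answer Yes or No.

*the passengers* is an R-expression; Principle C requires it to be free (not bound by any c-commanding expression).
— them: object of the clause headed by 'reminded'; the pronoun does not c-command the R-expression — coreference allowed.

Yes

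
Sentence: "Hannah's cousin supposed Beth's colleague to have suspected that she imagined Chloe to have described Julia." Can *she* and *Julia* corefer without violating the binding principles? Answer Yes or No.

*Julia* is an R-expression; Principle C requires it to be free (not bound by any c-commanding expression).
— she: subject of the clause headed by 'imagined'; the pronoun c-commands the R-expression — coreference blocked (Principle C).

No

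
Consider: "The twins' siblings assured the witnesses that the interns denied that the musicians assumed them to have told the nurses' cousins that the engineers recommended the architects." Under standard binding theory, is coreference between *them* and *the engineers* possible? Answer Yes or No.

*the engineers* is an R-expression; Principle C requires it to be free (not bound by any c-commanding expression).
— them: subject of the clause headed by 'told'; the pronoun c-commands the R-expression — coreference blocked (Principle C).

No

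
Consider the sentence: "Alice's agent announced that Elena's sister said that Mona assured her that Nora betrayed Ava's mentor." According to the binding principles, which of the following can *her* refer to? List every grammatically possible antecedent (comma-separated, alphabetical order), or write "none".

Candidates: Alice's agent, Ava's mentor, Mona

*her* is a pronoun; Principle B requires it to be free in its binding domain — the clause headed by 'assured'.
— Alice's agent: subject of the matrix clause; c-commands the pronoun but lies outside its binding domain — allowed.
— Ava's mentor: object of the clause headed by 'betrayed'; is c-commanded by the pronoun; coreference would bind this R-expression — blocked (Principle C).
— Mona: subject of the clause headed by 'assured'; c-commands the pronoun within its binding domain — blocked (Principle B).

Alice's agent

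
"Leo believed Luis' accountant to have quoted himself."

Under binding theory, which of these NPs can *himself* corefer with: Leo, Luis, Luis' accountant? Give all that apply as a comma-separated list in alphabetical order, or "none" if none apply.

*himself* is a reflexive; Principle A requires it to be bound within its binding domain — the clause headed by 'quoted'.
— Leo: subject of the matrix clause; c-commands the reflexive but lies outside its binding domain — cannot bind it (Principle A).
— Luis: possessor inside the subject DP of the clause headed by 'quoted'; does not c-command the reflexive — cannot bind it (Principle A).
— Luis' accountant: subject of the clause headed by 'quoted'; c-commands the reflexive within its binding domain — allowed (Principle A).

Luis' accountant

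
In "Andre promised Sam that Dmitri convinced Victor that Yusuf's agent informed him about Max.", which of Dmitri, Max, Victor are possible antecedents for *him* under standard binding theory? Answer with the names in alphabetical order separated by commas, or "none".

Dmitri, Victor

*him* is a pronoun; Principle B requires it to be free in its binding domain — the clause headed by 'informed'.
— Dmitri: subject of the clause headed by 'convinced'; c-commands the pronoun but lies outside its binding domain — allowed.
— Max: second object of the clause headed by 'informed'; is c-commanded by the pronoun; coreference would bind this R-expression — blocked (Principle C).
— Victor: object of the clause headed by 'convinced'; c-commands the pronoun but lies outside its binding domain — allowed.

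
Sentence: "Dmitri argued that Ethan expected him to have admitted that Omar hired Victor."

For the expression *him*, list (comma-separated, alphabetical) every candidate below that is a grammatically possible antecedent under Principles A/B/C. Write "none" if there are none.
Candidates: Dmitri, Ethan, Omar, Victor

*him* is a pronoun; Principle B requires it to be free in its binding domain — the clause headed by 'expected'.
— Dmitri: subject of the matrix clause; c-commands the pronoun but lies outside its binding domain — allowed.
— Ethan: subject of the clause headed by 'expected'; c-commands the pronoun within its binding domain — blocked (Principle B).
— Omar: subject of the clause headed by 'hired'; is c-commanded by the pronoun; coreference would bind this R-expression — blocked (Principle C).
— Victor: object of the clause headed by 'hired'; is c-commanded by the pronoun; coreference would bind this R-expression — blocked (Principle C).

Dmitri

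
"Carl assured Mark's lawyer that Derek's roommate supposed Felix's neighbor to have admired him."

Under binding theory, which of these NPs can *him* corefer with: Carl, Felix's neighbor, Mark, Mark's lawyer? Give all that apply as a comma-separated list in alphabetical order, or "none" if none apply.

Carl, Mark, Mark's lawyer

*him* is a pronoun; Principle B requires it to be free in its binding domain — the clause headed by 'admired'.
— Carl: subject of the matrix clause; c-commands the pronoun but lies outside its binding domain — allowed.
— Felix's neighbor: subject of the clause headed by 'admired'; c-commands the pronoun within its binding domain — blocked (Principle B).
— Mark: possessor inside the object DP of the matrix clause; does not c-command the pronoun — Principle B does not apply; allowed.
— Mark's lawyer: object of the matrix clause; c-commands the pronoun but lies outside its binding domain — allowed.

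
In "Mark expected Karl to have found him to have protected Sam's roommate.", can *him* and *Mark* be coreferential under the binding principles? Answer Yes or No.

*Mark* is an R-expression; Principle C requires it to be free (not bound by any c-commanding expression).
— him: subject of the clause headed by 'protected'; the pronoun does not c-command the R-expression — coreference allowed.

Yes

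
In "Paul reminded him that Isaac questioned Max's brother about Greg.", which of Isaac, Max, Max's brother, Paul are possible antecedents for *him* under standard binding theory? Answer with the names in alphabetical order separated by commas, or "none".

none

*him* is a pronoun; Principle B requires it to be free in its binding domain — the matrix clause.
— Isaac: subject of the clause headed by 'questioned'; is c-commanded by the pronoun; coreference would bind this R-expression — blocked (Principle C).
— Max: possessor inside the object DP of the clause headed by 'questioned'; is c-commanded by the pronoun; coreference would bind this R-expression — blocked (Principle C).
— Max's brother: object of the clause headed by 'questioned'; is c-commanded by the pronoun; coreference would bind this R-expression — blocked (Principle C).
— Paul: subject of the matrix clause; c-commands the pronoun within its binding domain — blocked (Principle B).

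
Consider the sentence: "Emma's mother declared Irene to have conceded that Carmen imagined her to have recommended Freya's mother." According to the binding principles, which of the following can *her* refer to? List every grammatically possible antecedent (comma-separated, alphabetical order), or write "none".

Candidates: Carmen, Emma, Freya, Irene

Emma, Irene

*her* is a pronoun; Principle B requires it to be free in its binding domain — the clause headed by 'imagined'.
— Carmen: subject of the clause headed by 'imagined'; c-commands the pronoun within its binding domain — blocked (Principle B).
— Emma: possessor inside the subject DP of the matrix clause; does not c-command the pronoun — Principle B does not apply; allowed.
— Freya: possessor inside the object DP of the clause headed by 'recommended'; is c-commanded by the pronoun; coreference would bind this R-expression — blocked (Principle C).
— Irene: subject of the clause headed by 'conceded'; c-commands the pronoun but lies outside its binding domain — allowed.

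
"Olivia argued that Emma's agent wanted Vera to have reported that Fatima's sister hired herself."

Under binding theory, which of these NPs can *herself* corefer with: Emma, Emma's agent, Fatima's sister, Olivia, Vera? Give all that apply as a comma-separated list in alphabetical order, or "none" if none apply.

Fatima's sister

*herself* is a reflexive; Principle A requires it to be bound within its binding domain — the clause headed by 'hired'.
— Emma: possessor inside the subject DP of the clause headed by 'wanted'; does not c-command the reflexive — cannot bind it (Principle A).
— Emma's agent: subject of the clause headed by 'wanted'; c-commands the reflexive but lies outside its binding domain — cannot bind it (Principle A).
— Fatima's sister: subject of the clause headed by 'hired'; c-commands the reflexive within its binding domain — allowed (Principle A).
— Olivia: subject of the matrix clause; c-commands the reflexive but lies outside its binding domain — cannot bind it (Principle A).
— Vera: subject of the clause headed by 'reported'; c-commands the reflexive but lies outside its binding domain — cannot bind it (Principle A).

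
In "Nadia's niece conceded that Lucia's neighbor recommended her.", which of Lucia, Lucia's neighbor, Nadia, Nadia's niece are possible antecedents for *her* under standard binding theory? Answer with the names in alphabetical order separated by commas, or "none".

Lucia, Nadia, Nadia's niece

*her* is a pronoun; Principle B requires it to be free in its binding domain — the clause headed by 'recommended'.
— Lucia: possessor inside the subject DP of the clause headed by 'recommended'; does not c-command the pronoun — Principle B does not apply; allowed.
— Lucia's neighbor: subject of the clause headed by 'recommended'; c-commands the pronoun within its binding domain — blocked (Principle B).
— Nadia: possessor inside the subject DP of the matrix clause; does not c-command the pronoun — Principle B does not apply; allowed.
— Nadia's niece: subject of the matrix clause; c-commands the pronoun but lies outside its binding domain — allowed.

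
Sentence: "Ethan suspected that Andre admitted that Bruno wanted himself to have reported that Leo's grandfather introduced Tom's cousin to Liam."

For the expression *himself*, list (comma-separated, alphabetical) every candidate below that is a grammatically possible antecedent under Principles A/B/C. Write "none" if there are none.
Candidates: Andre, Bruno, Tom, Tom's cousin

*himself* is a reflexive; Principle A requires it to be bound within its binding domain — the clause headed by 'wanted'.
— Andre: subject of the clause headed by 'admitted'; c-commands the reflexive but lies outside its binding domain — cannot bind it (Principle A).
— Bruno: subject of the clause headed by 'wanted'; c-commands the reflexive within its binding domain — allowed (Principle A).
— Tom: possessor inside the object DP of the clause headed by 'introduced'; does not c-command the reflexive — cannot bind it (Principle A).
— Tom's cousin: object of the clause headed by 'introduced'; does not c-command the reflexive — cannot bind it (Principle A).

Bruno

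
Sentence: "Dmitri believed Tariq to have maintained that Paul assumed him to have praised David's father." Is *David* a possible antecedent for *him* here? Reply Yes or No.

*him* is a pronoun; Principle B requires it to be free in its binding domain — the clause headed by 'assumed'.
— David: possessor inside the object DP of the clause headed by 'praised'; is c-commanded by the pronoun; coreference would bind this R-expression — blocked (Principle C).

No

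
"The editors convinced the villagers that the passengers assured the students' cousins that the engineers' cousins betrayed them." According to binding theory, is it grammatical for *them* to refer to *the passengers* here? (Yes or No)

Yes

*the passengers* is an R-expression; Principle C requires it to be free (not bound by any c-commanding expression).
— them: object of the clause headed by 'betrayed'; the pronoun does not c-command the R-expression — coreference allowed.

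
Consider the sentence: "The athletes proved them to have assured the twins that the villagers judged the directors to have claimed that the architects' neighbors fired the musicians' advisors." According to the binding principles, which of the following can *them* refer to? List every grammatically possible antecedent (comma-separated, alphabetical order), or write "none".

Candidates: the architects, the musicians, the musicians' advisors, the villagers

none

*them* is a pronoun; Principle B requires it to be free in its binding domain — the matrix clause.
— the architects: possessor inside the subject DP of the clause headed by 'fired'; is c-commanded by the pronoun; coreference would bind this R-expression — blocked (Principle C).
— the musicians: possessor inside the object DP of the clause headed by 'fired'; is c-commanded by the pronoun; coreference would bind this R-expression — blocked (Principle C).
— the musicians' advisors: object of the clause headed by 'fired'; is c-commanded by the pronoun; coreference would bind this R-expression — blocked (Principle C).
— the villagers: subject of the clause headed by 'judged'; is c-commanded by the pronoun; coreference would bind this R-expression — blocked (Principle C).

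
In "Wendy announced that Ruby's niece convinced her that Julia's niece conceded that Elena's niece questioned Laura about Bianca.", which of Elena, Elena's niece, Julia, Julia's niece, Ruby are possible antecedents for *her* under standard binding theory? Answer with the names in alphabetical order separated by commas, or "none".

Ruby

*her* is a pronoun; Principle B requires it to be free in its binding domain — the clause headed by 'convinced'.
— Elena: possessor inside the subject DP of the clause headed by 'questioned'; is c-commanded by the pronoun; coreference would bind this R-expression — blocked (Principle C).
— Elena's niece: subject of the clause headed by 'questioned'; is c-commanded by the pronoun; coreference would bind this R-expression — blocked (Principle C).
— Julia: possessor inside the subject DP of the clause headed by 'conceded'; is c-commanded by the pronoun; coreference would bind this R-expression — blocked (Principle C).
— Julia's niece: subject of the clause headed by 'conceded'; is c-commanded by the pronoun; coreference would bind this R-expression — blocked (Principle C).
— Ruby: possessor inside the subject DP of the clause headed by 'convinced'; does not c-command the pronoun — Principle B does not apply; allowed.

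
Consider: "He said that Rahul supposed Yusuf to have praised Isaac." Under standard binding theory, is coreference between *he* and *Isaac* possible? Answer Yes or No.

No

*Isaac* is an R-expression; Principle C requires it to be free (not bound by any c-commanding expression).
— he: subject of the matrix clause; the pronoun c-commands the R-expression — coreference blocked (Principle C).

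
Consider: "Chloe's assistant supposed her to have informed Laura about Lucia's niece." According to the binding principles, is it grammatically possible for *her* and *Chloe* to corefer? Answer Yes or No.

Yes

*her* is a pronoun; Principle B requires it to be free in its binding domain — the matrix clause.
— Chloe: possessor inside the subject DP of the matrix clause; does not c-command the pronoun — Principle B does not apply; allowed.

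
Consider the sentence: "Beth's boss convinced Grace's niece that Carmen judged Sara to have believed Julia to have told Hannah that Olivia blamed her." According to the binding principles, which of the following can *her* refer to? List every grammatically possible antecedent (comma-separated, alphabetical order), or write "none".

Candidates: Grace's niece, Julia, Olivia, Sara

Grace's niece, Julia, Sara

*her* is a pronoun; Principle B requires it to be free in its binding domain — the clause headed by 'blamed'.
— Grace's niece: object of the matrix clause; c-commands the pronoun but lies outside its binding domain — allowed.
— Julia: subject of the clause headed by 'told'; c-commands the pronoun but lies outside its binding domain — allowed.
— Olivia: subject of the clause headed by 'blamed'; c-commands the pronoun within its binding domain — blocked (Principle B).
— Sara: subject of the clause headed by 'believed'; c-commands the pronoun but lies outside its binding domain — allowed.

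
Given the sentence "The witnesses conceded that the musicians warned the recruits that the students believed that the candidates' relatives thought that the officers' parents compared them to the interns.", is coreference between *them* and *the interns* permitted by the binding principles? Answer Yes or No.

No

*them* is a pronoun; Principle B requires it to be free in its binding domain — the clause headed by 'compared'.
— the interns: second object of the clause headed by 'compared'; is c-commanded by the pronoun; coreference would bind this R-expression — blocked (Principle C).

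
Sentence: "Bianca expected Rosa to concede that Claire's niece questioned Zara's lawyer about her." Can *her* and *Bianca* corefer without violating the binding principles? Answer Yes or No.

Yes

*Bianca* is an R-expression; Principle C requires it to be free (not bound by any c-commanding expression).
— her: second object of the clause headed by 'questioned'; the pronoun does not c-command the R-expression — coreference allowed.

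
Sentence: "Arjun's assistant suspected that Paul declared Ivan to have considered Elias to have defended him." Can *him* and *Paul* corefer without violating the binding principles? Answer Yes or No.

Yes

*Paul* is an R-expression; Principle C requires it to be free (not bound by any c-commanding expression).
— him: object of the clause headed by 'defended'; the pronoun does not c-command the R-expression — coreference allowed.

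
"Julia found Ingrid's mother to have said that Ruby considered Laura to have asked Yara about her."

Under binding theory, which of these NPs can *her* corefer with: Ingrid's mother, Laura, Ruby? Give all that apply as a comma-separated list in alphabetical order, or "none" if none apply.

*her* is a pronoun; Principle B requires it to be free in its binding domain — the clause headed by 'asked'.
— Ingrid's mother: subject of the clause headed by 'said'; c-commands the pronoun but lies outside its binding domain — allowed.
— Laura: subject of the clause headed by 'asked'; c-commands the pronoun within its binding domain — blocked (Principle B).
— Ruby: subject of the clause headed by 'considered'; c-commands the pronoun but lies outside its binding domain — allowed.

Ingrid's mother, Ruby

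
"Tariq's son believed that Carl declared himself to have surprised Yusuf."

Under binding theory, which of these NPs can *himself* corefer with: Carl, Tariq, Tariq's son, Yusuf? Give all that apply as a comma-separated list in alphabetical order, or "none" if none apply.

*himself* is a reflexive; Principle A requires it to be bound within its binding domain — the clause headed by 'declared'.
— Carl: subject of the clause headed by 'declared'; c-commands the reflexive within its binding domain — allowed (Principle A).
— Tariq: possessor inside the subject DP of the matrix clause; does not c-command the reflexive — cannot bind it (Principle A).
— Tariq's son: subject of the matrix clause; c-commands the reflexive but lies outside its binding domain — cannot bind it (Principle A).
— Yusuf: object of the clause headed by 'surprised'; does not c-command the reflexive — cannot bind it (Principle A).

Carl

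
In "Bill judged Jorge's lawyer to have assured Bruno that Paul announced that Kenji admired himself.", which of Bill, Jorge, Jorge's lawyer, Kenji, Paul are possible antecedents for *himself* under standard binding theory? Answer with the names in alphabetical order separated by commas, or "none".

Kenji

*himself* is a reflexive; Principle A requires it to be bound within its binding domain — the clause headed by 'admired'.
— Bill: subject of the matrix clause; c-commands the reflexive but lies outside its binding domain — cannot bind it (Principle A).
— Jorge: possessor inside the subject DP of the clause headed by 'assured'; does not c-command the reflexive — cannot bind it (Principle A).
— Jorge's lawyer: subject of the clause headed by 'assured'; c-commands the reflexive but lies outside its binding domain — cannot bind it (Principle A).
— Kenji: subject of the clause headed by 'admired'; c-commands the reflexive within its binding domain — allowed (Principle A).
— Paul: subject of the clause headed by 'announced'; c-commands the reflexive but lies outside its binding domain — cannot bind it (Principle A).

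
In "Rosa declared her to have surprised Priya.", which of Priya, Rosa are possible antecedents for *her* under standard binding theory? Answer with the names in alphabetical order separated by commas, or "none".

*her* is a pronoun; Principle B requires it to be free in its binding domain — the matrix clause.
— Priya: object of the clause headed by 'surprised'; is c-commanded by the pronoun; coreference would bind this R-expression — blocked (Principle C).
— Rosa: subject of the matrix clause; c-commands the pronoun within its binding domain — blocked (Principle B).

none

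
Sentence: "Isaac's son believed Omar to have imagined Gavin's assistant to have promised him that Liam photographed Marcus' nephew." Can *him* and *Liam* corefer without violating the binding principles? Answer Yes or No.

No

*Liam* is an R-expression; Principle C requires it to be free (not bound by any c-commanding expression).
— him: object of the clause headed by 'promised'; the pronoun c-commands the R-expression — coreference blocked (Principle C).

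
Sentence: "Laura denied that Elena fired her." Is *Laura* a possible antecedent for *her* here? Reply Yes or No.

*her* is a pronoun; Principle B requires it to be free in its binding domain — the clause headed by 'fired'.
— Laura: subject of the matrix clause; c-commands the pronoun but lies outside its binding domain — allowed.

Yes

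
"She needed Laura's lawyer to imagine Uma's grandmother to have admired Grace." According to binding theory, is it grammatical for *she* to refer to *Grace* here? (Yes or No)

No

*Grace* is an R-expression; Principle C requires it to be free (not bound by any c-commanding expression).
— she: subject of the matrix clause; the pronoun c-commands the R-expression — coreference blocked (Principle C).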